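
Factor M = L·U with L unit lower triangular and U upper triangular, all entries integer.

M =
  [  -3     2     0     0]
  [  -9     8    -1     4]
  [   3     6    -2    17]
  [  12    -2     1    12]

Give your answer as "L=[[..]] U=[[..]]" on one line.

L=[[1,0,0,0],[3,1,0,0],[-1,4,1,0],[-4,3,2,1]] U=[[-3,2,0,0],[0,2,-1,4],[0,0,2,1],[0,0,0,-2]]

  R1 -= 3·R0 → [0,2,-1,4]
  R2 -= -1·R0 → [0,8,-2,17]
  R3 -= -4·R0 → [0,6,1,12]
  R2 -= 4·R1 → [0,0,2,1]
  R3 -= 3·R1 → [0,0,4,0]
  R3 -= 2·R2 → [0,0,0,-2]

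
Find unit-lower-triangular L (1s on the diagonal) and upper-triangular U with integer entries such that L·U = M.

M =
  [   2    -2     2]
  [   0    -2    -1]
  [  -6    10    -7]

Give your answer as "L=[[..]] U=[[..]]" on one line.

L=[[1,0,0],[0,1,0],[-3,-2,1]] U=[[2,-2,2],[0,-2,-1],[0,0,-3]]

  row1 -= 0·row0 → [0,-2,-1]
  row2 -= -3·row0 → [0,4,-1]
  row2 -= -2·row1 → [0,0,-3]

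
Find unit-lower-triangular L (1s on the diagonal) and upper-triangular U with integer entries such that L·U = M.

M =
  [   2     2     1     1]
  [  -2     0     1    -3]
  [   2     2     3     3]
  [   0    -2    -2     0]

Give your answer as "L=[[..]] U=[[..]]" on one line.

L=[[1,0,0,0],[-1,1,0,0],[1,0,1,0],[0,-1,0,1]] U=[[2,2,1,1],[0,2,2,-2],[0,0,2,2],[0,0,0,-2]]

  r1 -= -1·r0 → [0,2,2,-2]
  r2 -= 1·r0 → [0,0,2,2]
  r3 -= 0·r0 → [0,-2,-2,0]
  r2 -= 0·r1 → [0,0,2,2]
  r3 -= -1·r1 → [0,0,0,-2]
  r3 -= 0·r2 → [0,0,0,-2]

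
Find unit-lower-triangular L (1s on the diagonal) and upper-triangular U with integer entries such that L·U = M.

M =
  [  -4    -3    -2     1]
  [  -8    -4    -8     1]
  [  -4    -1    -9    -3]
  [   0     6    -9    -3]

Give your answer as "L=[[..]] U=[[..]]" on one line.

  r1 -= 2·r0 → [0,2,-4,-1]
  r2 -= 1·r0 → [0,2,-7,-4]
  r3 -= 0·r0 → [0,6,-9,-3]
  r2 -= 1·r1 → [0,0,-3,-3]
  r3 -= 3·r1 → [0,0,3,0]
  r3 -= -1·r2 → [0,0,0,-3]

L=[[1,0,0,0],[2,1,0,0],[1,1,1,0],[0,3,-1,1]] U=[[-4,-3,-2,1],[0,2,-4,-1],[0,0,-3,-3],[0,0,0,-3]]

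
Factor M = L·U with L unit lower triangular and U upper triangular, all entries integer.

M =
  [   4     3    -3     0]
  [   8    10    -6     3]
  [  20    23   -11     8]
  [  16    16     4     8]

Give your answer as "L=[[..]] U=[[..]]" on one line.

  r1 -= 2·r0 → [0,4,0,3]
  r2 -= 5·r0 → [0,8,4,8]
  r3 -= 4·r0 → [0,4,16,8]
  r2 -= 2·r1 → [0,0,4,2]
  r3 -= 1·r1 → [0,0,16,5]
  r3 -= 4·r2 → [0,0,0,-3]

L=[[1,0,0,0],[2,1,0,0],[5,2,1,0],[4,1,4,1]] U=[[4,3,-3,0],[0,4,0,3],[0,0,4,2],[0,0,0,-3]]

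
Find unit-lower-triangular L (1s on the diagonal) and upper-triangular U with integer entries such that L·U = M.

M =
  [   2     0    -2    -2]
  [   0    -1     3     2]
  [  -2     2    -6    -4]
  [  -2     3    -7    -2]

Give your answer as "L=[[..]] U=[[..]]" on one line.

L=[[1,0,0,0],[0,1,0,0],[-1,-2,1,0],[-1,-3,0,1]] U=[[2,0,-2,-2],[0,-1,3,2],[0,0,-2,-2],[0,0,0,2]]

  row1 -= 0·row0 → [0,-1,3,2]
  row2 -= -1·row0 → [0,2,-8,-6]
  row3 -= -1·row0 → [0,3,-9,-4]
  row2 -= -2·row1 → [0,0,-2,-2]
  row3 -= -3·row1 → [0,0,0,2]
  row3 -= 0·row2 → [0,0,0,2]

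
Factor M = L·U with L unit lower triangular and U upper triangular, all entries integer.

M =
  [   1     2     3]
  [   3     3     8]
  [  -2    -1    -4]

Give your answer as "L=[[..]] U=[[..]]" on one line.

L=[[1,0,0],[3,1,0],[-2,-1,1]] U=[[1,2,3],[0,-3,-1],[0,0,1]]

  r1 -= 3·r0 → [0,-3,-1]
  r2 -= -2·r0 → [0,3,2]
  r2 -= -1·r1 → [0,0,1]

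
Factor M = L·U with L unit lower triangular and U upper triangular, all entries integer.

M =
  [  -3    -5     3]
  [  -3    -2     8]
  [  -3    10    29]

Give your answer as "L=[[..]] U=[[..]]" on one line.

L=[[1,0,0],[1,1,0],[1,5,1]] U=[[-3,-5,3],[0,3,5],[0,0,1]]

  r1 -= 1·r0 → [0,3,5]
  r2 -= 1·r0 → [0,15,26]
  r2 -= 5·r1 → [0,0,1]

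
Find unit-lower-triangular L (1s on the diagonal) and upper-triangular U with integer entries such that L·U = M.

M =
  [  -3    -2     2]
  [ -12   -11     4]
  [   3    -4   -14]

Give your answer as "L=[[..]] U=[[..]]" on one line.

  row1 -= 4·row0 → [0,-3,-4]
  row2 -= -1·row0 → [0,-6,-12]
  row2 -= 2·row1 → [0,0,-4]

L=[[1,0,0],[4,1,0],[-1,2,1]] U=[[-3,-2,2],[0,-3,-4],[0,0,-4]]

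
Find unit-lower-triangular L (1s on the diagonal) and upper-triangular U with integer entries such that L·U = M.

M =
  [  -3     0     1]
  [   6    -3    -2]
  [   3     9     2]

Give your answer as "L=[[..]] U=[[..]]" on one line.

L=[[1,0,0],[-2,1,0],[-1,-3,1]] U=[[-3,0,1],[0,-3,0],[0,0,3]]

  row1 -= -2·row0 → [0,-3,0]
  row2 -= -1·row0 → [0,9,3]
  row2 -= -3·row1 → [0,0,3]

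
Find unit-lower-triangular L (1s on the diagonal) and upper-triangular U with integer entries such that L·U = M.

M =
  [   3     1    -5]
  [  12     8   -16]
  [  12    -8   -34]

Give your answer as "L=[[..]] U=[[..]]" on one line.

  r1 -= 4·r0 → [0,4,4]
  r2 -= 4·r0 → [0,-12,-14]
  r2 -= -3·r1 → [0,0,-2]

L=[[1,0,0],[4,1,0],[4,-3,1]] U=[[3,1,-5],[0,4,4],[0,0,-2]]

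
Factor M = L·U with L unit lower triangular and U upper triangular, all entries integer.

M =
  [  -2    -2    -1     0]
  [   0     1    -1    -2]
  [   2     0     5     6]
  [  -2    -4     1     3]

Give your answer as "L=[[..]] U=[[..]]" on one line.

L=[[1,0,0,0],[0,1,0,0],[-1,-2,1,0],[1,-2,0,1]] U=[[-2,-2,-1,0],[0,1,-1,-2],[0,0,2,2],[0,0,0,-1]]

  r1 -= 0·r0 → [0,1,-1,-2]
  r2 -= -1·r0 → [0,-2,4,6]
  r3 -= 1·r0 → [0,-2,2,3]
  r2 -= -2·r1 → [0,0,2,2]
  r3 -= -2·r1 → [0,0,0,-1]
  r3 -= 0·r2 → [0,0,0,-1]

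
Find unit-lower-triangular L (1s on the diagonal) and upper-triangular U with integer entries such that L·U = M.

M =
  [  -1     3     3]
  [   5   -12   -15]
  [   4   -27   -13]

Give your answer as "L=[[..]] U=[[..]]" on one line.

  row1 -= -5·row0 → [0,3,0]
  row2 -= -4·row0 → [0,-15,-1]
  row2 -= -5·row1 → [0,0,-1]

L=[[1,0,0],[-5,1,0],[-4,-5,1]] U=[[-1,3,3],[0,3,0],[0,0,-1]]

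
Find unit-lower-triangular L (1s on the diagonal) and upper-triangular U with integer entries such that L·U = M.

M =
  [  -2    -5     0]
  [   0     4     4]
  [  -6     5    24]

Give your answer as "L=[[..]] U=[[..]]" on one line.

L=[[1,0,0],[0,1,0],[3,5,1]] U=[[-2,-5,0],[0,4,4],[0,0,4]]

  R1 -= 0·R0 → [0,4,4]
  R2 -= 3·R0 → [0,20,24]
  R2 -= 5·R1 → [0,0,4]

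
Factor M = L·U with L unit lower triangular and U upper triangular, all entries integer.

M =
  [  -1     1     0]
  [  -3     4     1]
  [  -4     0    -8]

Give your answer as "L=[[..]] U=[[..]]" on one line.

L=[[1,0,0],[3,1,0],[4,-4,1]] U=[[-1,1,0],[0,1,1],[0,0,-4]]

  r1 -= 3·r0 → [0,1,1]
  r2 -= 4·r0 → [0,-4,-8]
  r2 -= -4·r1 → [0,0,-4]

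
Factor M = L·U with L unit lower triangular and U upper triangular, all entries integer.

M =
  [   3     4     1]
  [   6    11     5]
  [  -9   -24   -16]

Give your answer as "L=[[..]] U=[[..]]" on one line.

L=[[1,0,0],[2,1,0],[-3,-4,1]] U=[[3,4,1],[0,3,3],[0,0,-1]]

  row1 -= 2·row0 → [0,3,3]
  row2 -= -3·row0 → [0,-12,-13]
  row2 -= -4·row1 → [0,0,-1]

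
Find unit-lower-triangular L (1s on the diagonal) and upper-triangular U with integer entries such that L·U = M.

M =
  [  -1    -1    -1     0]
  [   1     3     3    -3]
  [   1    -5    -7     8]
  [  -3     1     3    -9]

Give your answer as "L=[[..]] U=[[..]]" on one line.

L=[[1,0,0,0],[-1,1,0,0],[-1,-3,1,0],[3,2,-1,1]] U=[[-1,-1,-1,0],[0,2,2,-3],[0,0,-2,-1],[0,0,0,-4]]

  r1 -= -1·r0 → [0,2,2,-3]
  r2 -= -1·r0 → [0,-6,-8,8]
  r3 -= 3·r0 → [0,4,6,-9]
  r2 -= -3·r1 → [0,0,-2,-1]
  r3 -= 2·r1 → [0,0,2,-3]
  r3 -= -1·r2 → [0,0,0,-4]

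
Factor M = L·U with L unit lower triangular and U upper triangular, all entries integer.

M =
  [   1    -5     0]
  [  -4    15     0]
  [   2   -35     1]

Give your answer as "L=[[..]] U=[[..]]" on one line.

L=[[1,0,0],[-4,1,0],[2,5,1]] U=[[1,-5,0],[0,-5,0],[0,0,1]]

  r1 -= -4·r0 → [0,-5,0]
  r2 -= 2·r0 → [0,-25,1]
  r2 -= 5·r1 → [0,0,1]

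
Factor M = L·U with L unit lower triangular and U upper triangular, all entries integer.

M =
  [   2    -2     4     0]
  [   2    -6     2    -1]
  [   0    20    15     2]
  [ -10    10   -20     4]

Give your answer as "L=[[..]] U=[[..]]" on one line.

L=[[1,0,0,0],[1,1,0,0],[0,-5,1,0],[-5,0,0,1]] U=[[2,-2,4,0],[0,-4,-2,-1],[0,0,5,-3],[0,0,0,4]]

  r1 -= 1·r0 → [0,-4,-2,-1]
  r2 -= 0·r0 → [0,20,15,2]
  r3 -= -5·r0 → [0,0,0,4]
  r2 -= -5·r1 → [0,0,5,-3]
  r3 -= 0·r1 → [0,0,0,4]
  r3 -= 0·r2 → [0,0,0,4]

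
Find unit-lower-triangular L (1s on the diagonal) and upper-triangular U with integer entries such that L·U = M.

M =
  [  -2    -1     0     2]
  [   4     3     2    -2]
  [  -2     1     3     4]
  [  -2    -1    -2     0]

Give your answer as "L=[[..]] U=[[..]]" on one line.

  r1 -= -2·r0 → [0,1,2,2]
  r2 -= 1·r0 → [0,2,3,2]
  r3 -= 1·r0 → [0,0,-2,-2]
  r2 -= 2·r1 → [0,0,-1,-2]
  r3 -= 0·r1 → [0,0,-2,-2]
  r3 -= 2·r2 → [0,0,0,2]

L=[[1,0,0,0],[-2,1,0,0],[1,2,1,0],[1,0,2,1]] U=[[-2,-1,0,2],[0,1,2,2],[0,0,-1,-2],[0,0,0,2]]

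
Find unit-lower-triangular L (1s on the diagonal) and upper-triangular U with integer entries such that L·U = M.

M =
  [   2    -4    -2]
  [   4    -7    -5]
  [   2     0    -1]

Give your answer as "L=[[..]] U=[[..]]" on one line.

L=[[1,0,0],[2,1,0],[1,4,1]] U=[[2,-4,-2],[0,1,-1],[0,0,5]]

  row1 -= 2·row0 → [0,1,-1]
  row2 -= 1·row0 → [0,4,1]
  row2 -= 4·row1 → [0,0,5]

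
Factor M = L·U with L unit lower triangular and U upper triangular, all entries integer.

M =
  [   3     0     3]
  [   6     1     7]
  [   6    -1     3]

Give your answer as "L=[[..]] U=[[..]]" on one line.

L=[[1,0,0],[2,1,0],[2,-1,1]] U=[[3,0,3],[0,1,1],[0,0,-2]]

  r1 -= 2·r0 → [0,1,1]
  r2 -= 2·r0 → [0,-1,-3]
  r2 -= -1·r1 → [0,0,-2]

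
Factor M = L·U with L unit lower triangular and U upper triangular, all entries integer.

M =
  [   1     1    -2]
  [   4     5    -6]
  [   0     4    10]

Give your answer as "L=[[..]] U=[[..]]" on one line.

  R1 -= 4·R0 → [0,1,2]
  R2 -= 0·R0 → [0,4,10]
  R2 -= 4·R1 → [0,0,2]

L=[[1,0,0],[4,1,0],[0,4,1]] U=[[1,1,-2],[0,1,2],[0,0,2]]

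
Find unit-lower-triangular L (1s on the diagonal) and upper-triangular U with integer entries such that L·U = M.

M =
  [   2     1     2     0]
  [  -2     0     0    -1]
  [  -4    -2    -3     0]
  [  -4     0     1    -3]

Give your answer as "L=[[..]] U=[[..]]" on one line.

  row1 -= -1·row0 → [0,1,2,-1]
  row2 -= -2·row0 → [0,0,1,0]
  row3 -= -2·row0 → [0,2,5,-3]
  row2 -= 0·row1 → [0,0,1,0]
  row3 -= 2·row1 → [0,0,1,-1]
  row3 -= 1·row2 → [0,0,0,-1]

L=[[1,0,0,0],[-1,1,0,0],[-2,0,1,0],[-2,2,1,1]] U=[[2,1,2,0],[0,1,2,-1],[0,0,1,0],[0,0,0,-1]]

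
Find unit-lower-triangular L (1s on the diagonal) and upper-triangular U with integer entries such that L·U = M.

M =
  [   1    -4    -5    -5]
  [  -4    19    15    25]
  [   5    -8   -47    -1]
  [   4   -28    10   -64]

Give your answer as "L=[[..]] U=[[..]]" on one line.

  r1 -= -4·r0 → [0,3,-5,5]
  r2 -= 5·r0 → [0,12,-22,24]
  r3 -= 4·r0 → [0,-12,30,-44]
  r2 -= 4·r1 → [0,0,-2,4]
  r3 -= -4·r1 → [0,0,10,-24]
  r3 -= -5·r2 → [0,0,0,-4]

L=[[1,0,0,0],[-4,1,0,0],[5,4,1,0],[4,-4,-5,1]] U=[[1,-4,-5,-5],[0,3,-5,5],[0,0,-2,4],[0,0,0,-4]]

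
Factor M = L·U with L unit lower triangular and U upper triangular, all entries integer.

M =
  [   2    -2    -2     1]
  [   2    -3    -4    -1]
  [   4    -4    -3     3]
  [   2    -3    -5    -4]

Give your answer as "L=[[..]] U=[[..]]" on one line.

L=[[1,0,0,0],[1,1,0,0],[2,0,1,0],[1,1,-1,1]] U=[[2,-2,-2,1],[0,-1,-2,-2],[0,0,1,1],[0,0,0,-2]]

  R1 -= 1·R0 → [0,-1,-2,-2]
  R2 -= 2·R0 → [0,0,1,1]
  R3 -= 1·R0 → [0,-1,-3,-5]
  R2 -= 0·R1 → [0,0,1,1]
  R3 -= 1·R1 → [0,0,-1,-3]
  R3 -= -1·R2 → [0,0,0,-2]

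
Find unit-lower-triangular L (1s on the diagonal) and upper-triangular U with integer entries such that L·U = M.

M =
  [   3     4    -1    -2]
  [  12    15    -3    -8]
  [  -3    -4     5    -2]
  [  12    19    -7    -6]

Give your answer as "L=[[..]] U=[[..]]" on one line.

L=[[1,0,0,0],[4,1,0,0],[-1,0,1,0],[4,-3,0,1]] U=[[3,4,-1,-2],[0,-1,1,0],[0,0,4,-4],[0,0,0,2]]

  r1 -= 4·r0 → [0,-1,1,0]
  r2 -= -1·r0 → [0,0,4,-4]
  r3 -= 4·r0 → [0,3,-3,2]
  r2 -= 0·r1 → [0,0,4,-4]
  r3 -= -3·r1 → [0,0,0,2]
  r3 -= 0·r2 → [0,0,0,2]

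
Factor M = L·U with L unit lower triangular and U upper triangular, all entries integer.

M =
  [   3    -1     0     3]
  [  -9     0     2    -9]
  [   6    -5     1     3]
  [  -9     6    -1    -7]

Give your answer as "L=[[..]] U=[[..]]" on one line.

L=[[1,0,0,0],[-3,1,0,0],[2,1,1,0],[-3,-1,-1,1]] U=[[3,-1,0,3],[0,-3,2,0],[0,0,-1,-3],[0,0,0,-1]]

  r1 -= -3·r0 → [0,-3,2,0]
  r2 -= 2·r0 → [0,-3,1,-3]
  r3 -= -3·r0 → [0,3,-1,2]
  r2 -= 1·r1 → [0,0,-1,-3]
  r3 -= -1·r1 → [0,0,1,2]
  r3 -= -1·r2 → [0,0,0,-1]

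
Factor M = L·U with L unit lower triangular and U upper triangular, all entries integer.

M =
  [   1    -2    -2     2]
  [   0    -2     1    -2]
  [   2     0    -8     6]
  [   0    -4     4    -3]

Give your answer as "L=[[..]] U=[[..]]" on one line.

L=[[1,0,0,0],[0,1,0,0],[2,-2,1,0],[0,2,-1,1]] U=[[1,-2,-2,2],[0,-2,1,-2],[0,0,-2,-2],[0,0,0,-1]]

  r1 -= 0·r0 → [0,-2,1,-2]
  r2 -= 2·r0 → [0,4,-4,2]
  r3 -= 0·r0 → [0,-4,4,-3]
  r2 -= -2·r1 → [0,0,-2,-2]
  r3 -= 2·r1 → [0,0,2,1]
  r3 -= -1·r2 → [0,0,0,-1]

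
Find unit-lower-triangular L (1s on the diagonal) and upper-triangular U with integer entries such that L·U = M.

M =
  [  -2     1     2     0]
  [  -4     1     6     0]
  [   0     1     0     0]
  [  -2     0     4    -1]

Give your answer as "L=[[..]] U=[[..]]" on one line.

L=[[1,0,0,0],[2,1,0,0],[0,-1,1,0],[1,1,0,1]] U=[[-2,1,2,0],[0,-1,2,0],[0,0,2,0],[0,0,0,-1]]

  r1 -= 2·r0 → [0,-1,2,0]
  r2 -= 0·r0 → [0,1,0,0]
  r3 -= 1·r0 → [0,-1,2,-1]
  r2 -= -1·r1 → [0,0,2,0]
  r3 -= 1·r1 → [0,0,0,-1]
  r3 -= 0·r2 → [0,0,0,-1]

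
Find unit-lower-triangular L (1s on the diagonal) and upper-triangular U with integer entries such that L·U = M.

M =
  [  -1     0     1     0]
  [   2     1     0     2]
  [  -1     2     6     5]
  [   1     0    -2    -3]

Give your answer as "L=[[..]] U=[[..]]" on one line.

L=[[1,0,0,0],[-2,1,0,0],[1,2,1,0],[-1,0,-1,1]] U=[[-1,0,1,0],[0,1,2,2],[0,0,1,1],[0,0,0,-2]]

  r1 -= -2·r0 → [0,1,2,2]
  r2 -= 1·r0 → [0,2,5,5]
  r3 -= -1·r0 → [0,0,-1,-3]
  r2 -= 2·r1 → [0,0,1,1]
  r3 -= 0·r1 → [0,0,-1,-3]
  r3 -= -1·r2 → [0,0,0,-2]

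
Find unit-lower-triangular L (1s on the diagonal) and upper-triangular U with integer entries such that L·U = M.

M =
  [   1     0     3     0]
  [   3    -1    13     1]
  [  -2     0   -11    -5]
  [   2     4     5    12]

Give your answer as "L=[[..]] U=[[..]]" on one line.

L=[[1,0,0,0],[3,1,0,0],[-2,0,1,0],[2,-4,-3,1]] U=[[1,0,3,0],[0,-1,4,1],[0,0,-5,-5],[0,0,0,1]]

  R1 -= 3·R0 → [0,-1,4,1]
  R2 -= -2·R0 → [0,0,-5,-5]
  R3 -= 2·R0 → [0,4,-1,12]
  R2 -= 0·R1 → [0,0,-5,-5]
  R3 -= -4·R1 → [0,0,15,16]
  R3 -= -3·R2 → [0,0,0,1]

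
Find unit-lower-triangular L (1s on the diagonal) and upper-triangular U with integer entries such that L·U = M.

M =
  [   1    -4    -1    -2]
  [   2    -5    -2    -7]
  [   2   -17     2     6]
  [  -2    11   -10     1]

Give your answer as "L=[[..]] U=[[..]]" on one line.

L=[[1,0,0,0],[2,1,0,0],[2,-3,1,0],[-2,1,-3,1]] U=[[1,-4,-1,-2],[0,3,0,-3],[0,0,4,1],[0,0,0,3]]

  r1 -= 2·r0 → [0,3,0,-3]
  r2 -= 2·r0 → [0,-9,4,10]
  r3 -= -2·r0 → [0,3,-12,-3]
  r2 -= -3·r1 → [0,0,4,1]
  r3 -= 1·r1 → [0,0,-12,0]
  r3 -= -3·r2 → [0,0,0,3]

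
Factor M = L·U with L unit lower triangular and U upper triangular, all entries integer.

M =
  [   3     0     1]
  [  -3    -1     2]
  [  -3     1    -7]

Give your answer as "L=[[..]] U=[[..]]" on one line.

L=[[1,0,0],[-1,1,0],[-1,-1,1]] U=[[3,0,1],[0,-1,3],[0,0,-3]]

  R1 -= -1·R0 → [0,-1,3]
  R2 -= -1·R0 → [0,1,-6]
  R2 -= -1·R1 → [0,0,-3]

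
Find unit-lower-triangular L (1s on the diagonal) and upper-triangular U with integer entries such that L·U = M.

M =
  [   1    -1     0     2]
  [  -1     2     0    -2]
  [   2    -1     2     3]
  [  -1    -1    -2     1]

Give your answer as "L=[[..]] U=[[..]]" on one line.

L=[[1,0,0,0],[-1,1,0,0],[2,1,1,0],[-1,-2,-1,1]] U=[[1,-1,0,2],[0,1,0,0],[0,0,2,-1],[0,0,0,2]]

  R1 -= -1·R0 → [0,1,0,0]
  R2 -= 2·R0 → [0,1,2,-1]
  R3 -= -1·R0 → [0,-2,-2,3]
  R2 -= 1·R1 → [0,0,2,-1]
  R3 -= -2·R1 → [0,0,-2,3]
  R3 -= -1·R2 → [0,0,0,2]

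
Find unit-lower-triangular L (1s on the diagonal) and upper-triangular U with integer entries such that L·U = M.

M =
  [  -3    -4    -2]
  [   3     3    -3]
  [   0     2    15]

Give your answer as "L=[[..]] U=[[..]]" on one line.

  R1 -= -1·R0 → [0,-1,-5]
  R2 -= 0·R0 → [0,2,15]
  R2 -= -2·R1 → [0,0,5]

L=[[1,0,0],[-1,1,0],[0,-2,1]] U=[[-3,-4,-2],[0,-1,-5],[0,0,5]]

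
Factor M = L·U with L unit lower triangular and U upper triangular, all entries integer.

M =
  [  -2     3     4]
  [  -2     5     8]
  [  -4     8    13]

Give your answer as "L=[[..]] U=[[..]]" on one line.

L=[[1,0,0],[1,1,0],[2,1,1]] U=[[-2,3,4],[0,2,4],[0,0,1]]

  r1 -= 1·r0 → [0,2,4]
  r2 -= 2·r0 → [0,2,5]
  r2 -= 1·r1 → [0,0,1]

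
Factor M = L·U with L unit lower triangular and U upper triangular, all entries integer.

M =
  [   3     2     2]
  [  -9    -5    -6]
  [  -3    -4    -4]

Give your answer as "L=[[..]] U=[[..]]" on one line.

L=[[1,0,0],[-3,1,0],[-1,-2,1]] U=[[3,2,2],[0,1,0],[0,0,-2]]

  row1 -= -3·row0 → [0,1,0]
  row2 -= -1·row0 → [0,-2,-2]
  row2 -= -2·row1 → [0,0,-2]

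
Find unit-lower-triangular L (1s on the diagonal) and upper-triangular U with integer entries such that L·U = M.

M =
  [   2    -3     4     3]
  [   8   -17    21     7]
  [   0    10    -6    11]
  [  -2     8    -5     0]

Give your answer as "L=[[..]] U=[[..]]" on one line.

  row1 -= 4·row0 → [0,-5,5,-5]
  row2 -= 0·row0 → [0,10,-6,11]
  row3 -= -1·row0 → [0,5,-1,3]
  row2 -= -2·row1 → [0,0,4,1]
  row3 -= -1·row1 → [0,0,4,-2]
  row3 -= 1·row2 → [0,0,0,-3]

L=[[1,0,0,0],[4,1,0,0],[0,-2,1,0],[-1,-1,1,1]] U=[[2,-3,4,3],[0,-5,5,-5],[0,0,4,1],[0,0,0,-3]]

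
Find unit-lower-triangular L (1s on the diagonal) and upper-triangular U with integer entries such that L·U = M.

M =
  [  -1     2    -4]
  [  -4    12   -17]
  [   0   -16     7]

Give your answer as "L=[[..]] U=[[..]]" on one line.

  row1 -= 4·row0 → [0,4,-1]
  row2 -= 0·row0 → [0,-16,7]
  row2 -= -4·row1 → [0,0,3]

L=[[1,0,0],[4,1,0],[0,-4,1]] U=[[-1,2,-4],[0,4,-1],[0,0,3]]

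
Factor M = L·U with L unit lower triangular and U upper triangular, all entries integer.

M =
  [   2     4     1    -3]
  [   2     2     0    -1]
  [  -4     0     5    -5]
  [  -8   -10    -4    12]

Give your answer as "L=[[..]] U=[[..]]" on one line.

  r1 -= 1·r0 → [0,-2,-1,2]
  r2 -= -2·r0 → [0,8,7,-11]
  r3 -= -4·r0 → [0,6,0,0]
  r2 -= -4·r1 → [0,0,3,-3]
  r3 -= -3·r1 → [0,0,-3,6]
  r3 -= -1·r2 → [0,0,0,3]

L=[[1,0,0,0],[1,1,0,0],[-2,-4,1,0],[-4,-3,-1,1]] U=[[2,4,1,-3],[0,-2,-1,2],[0,0,3,-3],[0,0,0,3]]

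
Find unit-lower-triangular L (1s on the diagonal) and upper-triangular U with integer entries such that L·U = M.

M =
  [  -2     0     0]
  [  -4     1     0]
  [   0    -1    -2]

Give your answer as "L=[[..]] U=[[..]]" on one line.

L=[[1,0,0],[2,1,0],[0,-1,1]] U=[[-2,0,0],[0,1,0],[0,0,-2]]

  R1 -= 2·R0 → [0,1,0]
  R2 -= 0·R0 → [0,-1,-2]
  R2 -= -1·R1 → [0,0,-2]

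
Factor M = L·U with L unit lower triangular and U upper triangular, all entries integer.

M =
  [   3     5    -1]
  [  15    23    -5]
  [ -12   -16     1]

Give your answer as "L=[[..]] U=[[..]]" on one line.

L=[[1,0,0],[5,1,0],[-4,-2,1]] U=[[3,5,-1],[0,-2,0],[0,0,-3]]

  r1 -= 5·r0 → [0,-2,0]
  r2 -= -4·r0 → [0,4,-3]
  r2 -= -2·r1 → [0,0,-3]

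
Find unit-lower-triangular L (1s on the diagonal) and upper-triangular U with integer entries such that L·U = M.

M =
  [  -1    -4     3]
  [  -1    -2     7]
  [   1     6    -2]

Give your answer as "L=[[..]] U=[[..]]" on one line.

L=[[1,0,0],[1,1,0],[-1,1,1]] U=[[-1,-4,3],[0,2,4],[0,0,-3]]

  row1 -= 1·row0 → [0,2,4]
  row2 -= -1·row0 → [0,2,1]
  row2 -= 1·row1 → [0,0,-3]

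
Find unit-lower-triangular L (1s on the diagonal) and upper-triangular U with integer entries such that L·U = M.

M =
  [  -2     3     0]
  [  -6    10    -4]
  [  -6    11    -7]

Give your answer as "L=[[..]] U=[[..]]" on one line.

  R1 -= 3·R0 → [0,1,-4]
  R2 -= 3·R0 → [0,2,-7]
  R2 -= 2·R1 → [0,0,1]

L=[[1,0,0],[3,1,0],[3,2,1]] U=[[-2,3,0],[0,1,-4],[0,0,1]]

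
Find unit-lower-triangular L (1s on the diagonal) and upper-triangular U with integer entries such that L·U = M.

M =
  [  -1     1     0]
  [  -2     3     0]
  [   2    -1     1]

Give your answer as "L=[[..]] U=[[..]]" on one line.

L=[[1,0,0],[2,1,0],[-2,1,1]] U=[[-1,1,0],[0,1,0],[0,0,1]]

  row1 -= 2·row0 → [0,1,0]
  row2 -= -2·row0 → [0,1,1]
  row2 -= 1·row1 → [0,0,1]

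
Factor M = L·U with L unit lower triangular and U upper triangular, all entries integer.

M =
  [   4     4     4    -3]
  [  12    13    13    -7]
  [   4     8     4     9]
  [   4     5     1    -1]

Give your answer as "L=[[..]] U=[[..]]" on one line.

L=[[1,0,0,0],[3,1,0,0],[1,4,1,0],[1,1,1,1]] U=[[4,4,4,-3],[0,1,1,2],[0,0,-4,4],[0,0,0,-4]]

  row1 -= 3·row0 → [0,1,1,2]
  row2 -= 1·row0 → [0,4,0,12]
  row3 -= 1·row0 → [0,1,-3,2]
  row2 -= 4·row1 → [0,0,-4,4]
  row3 -= 1·row1 → [0,0,-4,0]
  row3 -= 1·row2 → [0,0,0,-4]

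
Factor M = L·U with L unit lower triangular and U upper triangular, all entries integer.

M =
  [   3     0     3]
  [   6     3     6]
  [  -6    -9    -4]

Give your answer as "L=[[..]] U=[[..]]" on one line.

  r1 -= 2·r0 → [0,3,0]
  r2 -= -2·r0 → [0,-9,2]
  r2 -= -3·r1 → [0,0,2]

L=[[1,0,0],[2,1,0],[-2,-3,1]] U=[[3,0,3],[0,3,0],[0,0,2]]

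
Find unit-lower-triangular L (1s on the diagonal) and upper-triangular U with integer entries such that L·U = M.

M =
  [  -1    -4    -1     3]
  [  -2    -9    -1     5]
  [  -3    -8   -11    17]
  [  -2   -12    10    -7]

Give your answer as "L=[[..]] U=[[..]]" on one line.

L=[[1,0,0,0],[2,1,0,0],[3,-4,1,0],[2,4,-2,1]] U=[[-1,-4,-1,3],[0,-1,1,-1],[0,0,-4,4],[0,0,0,-1]]

  r1 -= 2·r0 → [0,-1,1,-1]
  r2 -= 3·r0 → [0,4,-8,8]
  r3 -= 2·r0 → [0,-4,12,-13]
  r2 -= -4·r1 → [0,0,-4,4]
  r3 -= 4·r1 → [0,0,8,-9]
  r3 -= -2·r2 → [0,0,0,-1]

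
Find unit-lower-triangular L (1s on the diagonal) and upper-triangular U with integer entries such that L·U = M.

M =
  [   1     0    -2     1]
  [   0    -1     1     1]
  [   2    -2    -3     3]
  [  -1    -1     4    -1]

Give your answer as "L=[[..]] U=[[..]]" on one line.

L=[[1,0,0,0],[0,1,0,0],[2,2,1,0],[-1,1,-1,1]] U=[[1,0,-2,1],[0,-1,1,1],[0,0,-1,-1],[0,0,0,-2]]

  row1 -= 0·row0 → [0,-1,1,1]
  row2 -= 2·row0 → [0,-2,1,1]
  row3 -= -1·row0 → [0,-1,2,0]
  row2 -= 2·row1 → [0,0,-1,-1]
  row3 -= 1·row1 → [0,0,1,-1]
  row3 -= -1·row2 → [0,0,0,-2]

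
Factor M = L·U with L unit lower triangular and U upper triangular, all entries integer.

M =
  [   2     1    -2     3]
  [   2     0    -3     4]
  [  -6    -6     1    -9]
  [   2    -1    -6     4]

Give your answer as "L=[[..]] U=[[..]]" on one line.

L=[[1,0,0,0],[1,1,0,0],[-3,3,1,0],[1,2,1,1]] U=[[2,1,-2,3],[0,-1,-1,1],[0,0,-2,-3],[0,0,0,2]]

  R1 -= 1·R0 → [0,-1,-1,1]
  R2 -= -3·R0 → [0,-3,-5,0]
  R3 -= 1·R0 → [0,-2,-4,1]
  R2 -= 3·R1 → [0,0,-2,-3]
  R3 -= 2·R1 → [0,0,-2,-1]
  R3 -= 1·R2 → [0,0,0,2]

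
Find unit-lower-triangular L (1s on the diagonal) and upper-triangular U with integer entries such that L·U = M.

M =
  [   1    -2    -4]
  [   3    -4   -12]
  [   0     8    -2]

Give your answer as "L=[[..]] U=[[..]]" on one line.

  row1 -= 3·row0 → [0,2,0]
  row2 -= 0·row0 → [0,8,-2]
  row2 -= 4·row1 → [0,0,-2]

L=[[1,0,0],[3,1,0],[0,4,1]] U=[[1,-2,-4],[0,2,0],[0,0,-2]]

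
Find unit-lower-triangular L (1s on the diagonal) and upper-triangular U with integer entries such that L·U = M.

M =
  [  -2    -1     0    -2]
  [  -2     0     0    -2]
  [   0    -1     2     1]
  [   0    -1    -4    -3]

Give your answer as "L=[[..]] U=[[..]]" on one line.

  row1 -= 1·row0 → [0,1,0,0]
  row2 -= 0·row0 → [0,-1,2,1]
  row3 -= 0·row0 → [0,-1,-4,-3]
  row2 -= -1·row1 → [0,0,2,1]
  row3 -= -1·row1 → [0,0,-4,-3]
  row3 -= -2·row2 → [0,0,0,-1]

L=[[1,0,0,0],[1,1,0,0],[0,-1,1,0],[0,-1,-2,1]] U=[[-2,-1,0,-2],[0,1,0,0],[0,0,2,1],[0,0,0,-1]]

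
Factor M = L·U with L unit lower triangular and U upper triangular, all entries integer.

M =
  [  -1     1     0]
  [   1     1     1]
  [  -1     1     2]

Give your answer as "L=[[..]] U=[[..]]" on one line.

L=[[1,0,0],[-1,1,0],[1,0,1]] U=[[-1,1,0],[0,2,1],[0,0,2]]

  R1 -= -1·R0 → [0,2,1]
  R2 -= 1·R0 → [0,0,2]
  R2 -= 0·R1 → [0,0,2]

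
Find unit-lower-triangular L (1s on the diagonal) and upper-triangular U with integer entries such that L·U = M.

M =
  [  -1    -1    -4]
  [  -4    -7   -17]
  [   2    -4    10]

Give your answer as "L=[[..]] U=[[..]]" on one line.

L=[[1,0,0],[4,1,0],[-2,2,1]] U=[[-1,-1,-4],[0,-3,-1],[0,0,4]]

  row1 -= 4·row0 → [0,-3,-1]
  row2 -= -2·row0 → [0,-6,2]
  row2 -= 2·row1 → [0,0,4]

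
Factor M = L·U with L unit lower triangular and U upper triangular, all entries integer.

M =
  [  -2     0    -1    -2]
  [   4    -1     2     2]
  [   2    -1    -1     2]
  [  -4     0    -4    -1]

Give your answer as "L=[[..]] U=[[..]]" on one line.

L=[[1,0,0,0],[-2,1,0,0],[-1,1,1,0],[2,0,1,1]] U=[[-2,0,-1,-2],[0,-1,0,-2],[0,0,-2,2],[0,0,0,1]]

  r1 -= -2·r0 → [0,-1,0,-2]
  r2 -= -1·r0 → [0,-1,-2,0]
  r3 -= 2·r0 → [0,0,-2,3]
  r2 -= 1·r1 → [0,0,-2,2]
  r3 -= 0·r1 → [0,0,-2,3]
  r3 -= 1·r2 → [0,0,0,1]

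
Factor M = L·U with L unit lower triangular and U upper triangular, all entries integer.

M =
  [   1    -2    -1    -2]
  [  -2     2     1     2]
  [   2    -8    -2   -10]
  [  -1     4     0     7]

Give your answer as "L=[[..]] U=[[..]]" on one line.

  r1 -= -2·r0 → [0,-2,-1,-2]
  r2 -= 2·r0 → [0,-4,0,-6]
  r3 -= -1·r0 → [0,2,-1,5]
  r2 -= 2·r1 → [0,0,2,-2]
  r3 -= -1·r1 → [0,0,-2,3]
  r3 -= -1·r2 → [0,0,0,1]

L=[[1,0,0,0],[-2,1,0,0],[2,2,1,0],[-1,-1,-1,1]] U=[[1,-2,-1,-2],[0,-2,-1,-2],[0,0,2,-2],[0,0,0,1]]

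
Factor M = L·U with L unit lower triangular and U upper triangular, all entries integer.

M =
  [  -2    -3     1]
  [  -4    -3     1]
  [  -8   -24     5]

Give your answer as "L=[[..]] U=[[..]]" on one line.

  r1 -= 2·r0 → [0,3,-1]
  r2 -= 4·r0 → [0,-12,1]
  r2 -= -4·r1 → [0,0,-3]

L=[[1,0,0],[2,1,0],[4,-4,1]] U=[[-2,-3,1],[0,3,-1],[0,0,-3]]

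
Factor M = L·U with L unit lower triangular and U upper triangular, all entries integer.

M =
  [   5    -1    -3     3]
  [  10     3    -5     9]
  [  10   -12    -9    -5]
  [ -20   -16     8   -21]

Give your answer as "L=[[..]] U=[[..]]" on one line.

L=[[1,0,0,0],[2,1,0,0],[2,-2,1,0],[-4,-4,0,1]] U=[[5,-1,-3,3],[0,5,1,3],[0,0,-1,-5],[0,0,0,3]]

  row1 -= 2·row0 → [0,5,1,3]
  row2 -= 2·row0 → [0,-10,-3,-11]
  row3 -= -4·row0 → [0,-20,-4,-9]
  row2 -= -2·row1 → [0,0,-1,-5]
  row3 -= -4·row1 → [0,0,0,3]
  row3 -= 0·row2 → [0,0,0,3]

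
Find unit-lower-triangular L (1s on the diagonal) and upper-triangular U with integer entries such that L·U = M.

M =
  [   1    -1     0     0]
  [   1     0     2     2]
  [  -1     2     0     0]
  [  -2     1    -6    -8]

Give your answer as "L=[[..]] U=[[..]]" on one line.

  row1 -= 1·row0 → [0,1,2,2]
  row2 -= -1·row0 → [0,1,0,0]
  row3 -= -2·row0 → [0,-1,-6,-8]
  row2 -= 1·row1 → [0,0,-2,-2]
  row3 -= -1·row1 → [0,0,-4,-6]
  row3 -= 2·row2 → [0,0,0,-2]

L=[[1,0,0,0],[1,1,0,0],[-1,1,1,0],[-2,-1,2,1]] U=[[1,-1,0,0],[0,1,2,2],[0,0,-2,-2],[0,0,0,-2]]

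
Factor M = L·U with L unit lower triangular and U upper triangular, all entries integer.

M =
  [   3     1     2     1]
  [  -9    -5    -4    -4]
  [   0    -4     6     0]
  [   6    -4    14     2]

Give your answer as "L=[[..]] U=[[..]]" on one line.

  r1 -= -3·r0 → [0,-2,2,-1]
  r2 -= 0·r0 → [0,-4,6,0]
  r3 -= 2·r0 → [0,-6,10,0]
  r2 -= 2·r1 → [0,0,2,2]
  r3 -= 3·r1 → [0,0,4,3]
  r3 -= 2·r2 → [0,0,0,-1]

L=[[1,0,0,0],[-3,1,0,0],[0,2,1,0],[2,3,2,1]] U=[[3,1,2,1],[0,-2,2,-1],[0,0,2,2],[0,0,0,-1]]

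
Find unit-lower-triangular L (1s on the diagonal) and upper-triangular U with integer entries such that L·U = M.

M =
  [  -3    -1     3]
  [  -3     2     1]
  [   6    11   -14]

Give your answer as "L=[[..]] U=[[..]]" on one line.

L=[[1,0,0],[1,1,0],[-2,3,1]] U=[[-3,-1,3],[0,3,-2],[0,0,-2]]

  row1 -= 1·row0 → [0,3,-2]
  row2 -= -2·row0 → [0,9,-8]
  row2 -= 3·row1 → [0,0,-2]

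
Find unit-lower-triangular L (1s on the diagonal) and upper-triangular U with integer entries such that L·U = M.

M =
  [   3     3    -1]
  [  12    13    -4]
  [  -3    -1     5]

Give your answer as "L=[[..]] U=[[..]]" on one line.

L=[[1,0,0],[4,1,0],[-1,2,1]] U=[[3,3,-1],[0,1,0],[0,0,4]]

  row1 -= 4·row0 → [0,1,0]
  row2 -= -1·row0 → [0,2,4]
  row2 -= 2·row1 → [0,0,4]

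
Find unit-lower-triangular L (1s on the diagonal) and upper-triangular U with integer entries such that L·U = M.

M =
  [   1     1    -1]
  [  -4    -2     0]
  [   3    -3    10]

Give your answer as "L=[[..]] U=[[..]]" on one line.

  row1 -= -4·row0 → [0,2,-4]
  row2 -= 3·row0 → [0,-6,13]
  row2 -= -3·row1 → [0,0,1]

L=[[1,0,0],[-4,1,0],[3,-3,1]] U=[[1,1,-1],[0,2,-4],[0,0,1]]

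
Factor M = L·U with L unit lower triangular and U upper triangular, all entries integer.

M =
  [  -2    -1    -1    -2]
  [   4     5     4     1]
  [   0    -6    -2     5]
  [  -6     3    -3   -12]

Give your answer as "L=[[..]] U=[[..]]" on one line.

  R1 -= -2·R0 → [0,3,2,-3]
  R2 -= 0·R0 → [0,-6,-2,5]
  R3 -= 3·R0 → [0,6,0,-6]
  R2 -= -2·R1 → [0,0,2,-1]
  R3 -= 2·R1 → [0,0,-4,0]
  R3 -= -2·R2 → [0,0,0,-2]

L=[[1,0,0,0],[-2,1,0,0],[0,-2,1,0],[3,2,-2,1]] U=[[-2,-1,-1,-2],[0,3,2,-3],[0,0,2,-1],[0,0,0,-2]]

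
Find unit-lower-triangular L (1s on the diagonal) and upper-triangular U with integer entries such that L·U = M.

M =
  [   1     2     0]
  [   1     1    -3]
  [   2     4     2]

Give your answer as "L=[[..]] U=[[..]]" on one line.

  row1 -= 1·row0 → [0,-1,-3]
  row2 -= 2·row0 → [0,0,2]
  row2 -= 0·row1 → [0,0,2]

L=[[1,0,0],[1,1,0],[2,0,1]] U=[[1,2,0],[0,-1,-3],[0,0,2]]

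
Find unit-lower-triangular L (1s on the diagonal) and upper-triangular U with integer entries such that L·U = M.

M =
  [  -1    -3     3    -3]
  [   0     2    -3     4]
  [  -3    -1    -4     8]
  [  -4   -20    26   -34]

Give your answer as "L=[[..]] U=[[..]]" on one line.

L=[[1,0,0,0],[0,1,0,0],[3,4,1,0],[4,-4,-2,1]] U=[[-1,-3,3,-3],[0,2,-3,4],[0,0,-1,1],[0,0,0,-4]]

  R1 -= 0·R0 → [0,2,-3,4]
  R2 -= 3·R0 → [0,8,-13,17]
  R3 -= 4·R0 → [0,-8,14,-22]
  R2 -= 4·R1 → [0,0,-1,1]
  R3 -= -4·R1 → [0,0,2,-6]
  R3 -= -2·R2 → [0,0,0,-4]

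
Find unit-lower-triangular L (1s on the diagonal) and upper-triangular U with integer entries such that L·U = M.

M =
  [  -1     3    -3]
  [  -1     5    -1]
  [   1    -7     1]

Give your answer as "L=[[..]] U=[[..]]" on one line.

  row1 -= 1·row0 → [0,2,2]
  row2 -= -1·row0 → [0,-4,-2]
  row2 -= -2·row1 → [0,0,2]

L=[[1,0,0],[1,1,0],[-1,-2,1]] U=[[-1,3,-3],[0,2,2],[0,0,2]]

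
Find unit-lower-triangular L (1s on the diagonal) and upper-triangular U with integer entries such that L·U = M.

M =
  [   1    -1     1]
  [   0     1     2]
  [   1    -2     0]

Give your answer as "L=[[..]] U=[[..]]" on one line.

L=[[1,0,0],[0,1,0],[1,-1,1]] U=[[1,-1,1],[0,1,2],[0,0,1]]

  row1 -= 0·row0 → [0,1,2]
  row2 -= 1·row0 → [0,-1,-1]
  row2 -= -1·row1 → [0,0,1]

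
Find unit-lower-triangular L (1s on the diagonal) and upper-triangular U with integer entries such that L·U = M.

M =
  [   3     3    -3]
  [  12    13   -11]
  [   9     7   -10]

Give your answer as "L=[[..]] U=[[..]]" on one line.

  r1 -= 4·r0 → [0,1,1]
  r2 -= 3·r0 → [0,-2,-1]
  r2 -= -2·r1 → [0,0,1]

L=[[1,0,0],[4,1,0],[3,-2,1]] U=[[3,3,-3],[0,1,1],[0,0,1]]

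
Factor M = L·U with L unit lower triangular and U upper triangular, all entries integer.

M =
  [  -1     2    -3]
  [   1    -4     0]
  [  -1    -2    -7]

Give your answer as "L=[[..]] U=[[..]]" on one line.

  r1 -= -1·r0 → [0,-2,-3]
  r2 -= 1·r0 → [0,-4,-4]
  r2 -= 2·r1 → [0,0,2]

L=[[1,0,0],[-1,1,0],[1,2,1]] U=[[-1,2,-3],[0,-2,-3],[0,0,2]]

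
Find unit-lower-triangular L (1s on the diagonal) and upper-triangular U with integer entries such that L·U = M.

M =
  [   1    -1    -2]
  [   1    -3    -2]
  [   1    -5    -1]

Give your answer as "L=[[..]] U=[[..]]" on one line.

  R1 -= 1·R0 → [0,-2,0]
  R2 -= 1·R0 → [0,-4,1]
  R2 -= 2·R1 → [0,0,1]

L=[[1,0,0],[1,1,0],[1,2,1]] U=[[1,-1,-2],[0,-2,0],[0,0,1]]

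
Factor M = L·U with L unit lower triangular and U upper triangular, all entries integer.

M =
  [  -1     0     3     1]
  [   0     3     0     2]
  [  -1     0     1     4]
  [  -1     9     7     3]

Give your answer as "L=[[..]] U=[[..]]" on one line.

L=[[1,0,0,0],[0,1,0,0],[1,0,1,0],[1,3,-2,1]] U=[[-1,0,3,1],[0,3,0,2],[0,0,-2,3],[0,0,0,2]]

  R1 -= 0·R0 → [0,3,0,2]
  R2 -= 1·R0 → [0,0,-2,3]
  R3 -= 1·R0 → [0,9,4,2]
  R2 -= 0·R1 → [0,0,-2,3]
  R3 -= 3·R1 → [0,0,4,-4]
  R3 -= -2·R2 → [0,0,0,2]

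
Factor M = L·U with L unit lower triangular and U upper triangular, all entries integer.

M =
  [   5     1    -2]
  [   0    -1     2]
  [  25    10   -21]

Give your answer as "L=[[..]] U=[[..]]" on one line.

  R1 -= 0·R0 → [0,-1,2]
  R2 -= 5·R0 → [0,5,-11]
  R2 -= -5·R1 → [0,0,-1]

L=[[1,0,0],[0,1,0],[5,-5,1]] U=[[5,1,-2],[0,-1,2],[0,0,-1]]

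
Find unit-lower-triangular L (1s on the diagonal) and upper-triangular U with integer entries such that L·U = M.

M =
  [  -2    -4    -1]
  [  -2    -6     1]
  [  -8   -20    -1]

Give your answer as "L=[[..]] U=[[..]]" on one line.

L=[[1,0,0],[1,1,0],[4,2,1]] U=[[-2,-4,-1],[0,-2,2],[0,0,-1]]

  r1 -= 1·r0 → [0,-2,2]
  r2 -= 4·r0 → [0,-4,3]
  r2 -= 2·r1 → [0,0,-1]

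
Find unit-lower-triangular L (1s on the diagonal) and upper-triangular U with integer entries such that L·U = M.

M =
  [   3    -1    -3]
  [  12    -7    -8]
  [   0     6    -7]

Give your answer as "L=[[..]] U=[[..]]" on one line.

L=[[1,0,0],[4,1,0],[0,-2,1]] U=[[3,-1,-3],[0,-3,4],[0,0,1]]

  r1 -= 4·r0 → [0,-3,4]
  r2 -= 0·r0 → [0,6,-7]
  r2 -= -2·r1 → [0,0,1]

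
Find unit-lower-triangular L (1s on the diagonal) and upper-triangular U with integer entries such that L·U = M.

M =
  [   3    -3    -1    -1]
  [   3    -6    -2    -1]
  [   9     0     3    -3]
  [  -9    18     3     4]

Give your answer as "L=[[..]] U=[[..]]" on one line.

L=[[1,0,0,0],[1,1,0,0],[3,-3,1,0],[-3,-3,-1,1]] U=[[3,-3,-1,-1],[0,-3,-1,0],[0,0,3,0],[0,0,0,1]]

  R1 -= 1·R0 → [0,-3,-1,0]
  R2 -= 3·R0 → [0,9,6,0]
  R3 -= -3·R0 → [0,9,0,1]
  R2 -= -3·R1 → [0,0,3,0]
  R3 -= -3·R1 → [0,0,-3,1]
  R3 -= -1·R2 → [0,0,0,1]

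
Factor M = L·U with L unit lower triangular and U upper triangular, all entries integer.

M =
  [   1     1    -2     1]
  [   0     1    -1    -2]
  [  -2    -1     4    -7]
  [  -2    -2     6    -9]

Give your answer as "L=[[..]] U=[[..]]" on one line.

L=[[1,0,0,0],[0,1,0,0],[-2,1,1,0],[-2,0,2,1]] U=[[1,1,-2,1],[0,1,-1,-2],[0,0,1,-3],[0,0,0,-1]]

  row1 -= 0·row0 → [0,1,-1,-2]
  row2 -= -2·row0 → [0,1,0,-5]
  row3 -= -2·row0 → [0,0,2,-7]
  row2 -= 1·row1 → [0,0,1,-3]
  row3 -= 0·row1 → [0,0,2,-7]
  row3 -= 2·row2 → [0,0,0,-1]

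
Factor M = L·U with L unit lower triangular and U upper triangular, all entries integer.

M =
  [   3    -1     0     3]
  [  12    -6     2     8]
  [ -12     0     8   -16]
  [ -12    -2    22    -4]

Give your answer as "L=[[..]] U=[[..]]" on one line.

L=[[1,0,0,0],[4,1,0,0],[-4,2,1,0],[-4,3,4,1]] U=[[3,-1,0,3],[0,-2,2,-4],[0,0,4,4],[0,0,0,4]]

  r1 -= 4·r0 → [0,-2,2,-4]
  r2 -= -4·r0 → [0,-4,8,-4]
  r3 -= -4·r0 → [0,-6,22,8]
  r2 -= 2·r1 → [0,0,4,4]
  r3 -= 3·r1 → [0,0,16,20]
  r3 -= 4·r2 → [0,0,0,4]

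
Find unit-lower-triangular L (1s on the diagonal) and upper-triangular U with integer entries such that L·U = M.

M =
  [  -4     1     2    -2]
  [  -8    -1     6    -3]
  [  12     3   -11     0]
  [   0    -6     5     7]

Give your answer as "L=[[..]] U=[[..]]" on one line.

  row1 -= 2·row0 → [0,-3,2,1]
  row2 -= -3·row0 → [0,6,-5,-6]
  row3 -= 0·row0 → [0,-6,5,7]
  row2 -= -2·row1 → [0,0,-1,-4]
  row3 -= 2·row1 → [0,0,1,5]
  row3 -= -1·row2 → [0,0,0,1]

L=[[1,0,0,0],[2,1,0,0],[-3,-2,1,0],[0,2,-1,1]] U=[[-4,1,2,-2],[0,-3,2,1],[0,0,-1,-4],[0,0,0,1]]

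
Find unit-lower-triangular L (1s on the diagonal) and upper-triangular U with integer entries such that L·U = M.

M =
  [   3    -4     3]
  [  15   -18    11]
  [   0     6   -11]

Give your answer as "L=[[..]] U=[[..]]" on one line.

  R1 -= 5·R0 → [0,2,-4]
  R2 -= 0·R0 → [0,6,-11]
  R2 -= 3·R1 → [0,0,1]

L=[[1,0,0],[5,1,0],[0,3,1]] U=[[3,-4,3],[0,2,-4],[0,0,1]]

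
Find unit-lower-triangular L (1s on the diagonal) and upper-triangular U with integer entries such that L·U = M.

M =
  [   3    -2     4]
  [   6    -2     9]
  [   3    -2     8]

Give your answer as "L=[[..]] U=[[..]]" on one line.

  R1 -= 2·R0 → [0,2,1]
  R2 -= 1·R0 → [0,0,4]
  R2 -= 0·R1 → [0,0,4]

L=[[1,0,0],[2,1,0],[1,0,1]] U=[[3,-2,4],[0,2,1],[0,0,4]]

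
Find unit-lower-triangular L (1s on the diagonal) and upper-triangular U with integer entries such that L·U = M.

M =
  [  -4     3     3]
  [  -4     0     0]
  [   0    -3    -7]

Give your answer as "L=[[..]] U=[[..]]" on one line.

L=[[1,0,0],[1,1,0],[0,1,1]] U=[[-4,3,3],[0,-3,-3],[0,0,-4]]

  row1 -= 1·row0 → [0,-3,-3]
  row2 -= 0·row0 → [0,-3,-7]
  row2 -= 1·row1 → [0,0,-4]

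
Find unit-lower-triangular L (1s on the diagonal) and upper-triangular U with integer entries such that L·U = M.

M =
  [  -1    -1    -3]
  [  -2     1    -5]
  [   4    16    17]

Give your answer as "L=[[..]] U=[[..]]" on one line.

  R1 -= 2·R0 → [0,3,1]
  R2 -= -4·R0 → [0,12,5]
  R2 -= 4·R1 → [0,0,1]

L=[[1,0,0],[2,1,0],[-4,4,1]] U=[[-1,-1,-3],[0,3,1],[0,0,1]]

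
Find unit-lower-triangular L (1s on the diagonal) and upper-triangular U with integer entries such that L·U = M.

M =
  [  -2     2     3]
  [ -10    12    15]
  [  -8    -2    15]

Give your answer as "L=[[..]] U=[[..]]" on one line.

L=[[1,0,0],[5,1,0],[4,-5,1]] U=[[-2,2,3],[0,2,0],[0,0,3]]

  row1 -= 5·row0 → [0,2,0]
  row2 -= 4·row0 → [0,-10,3]
  row2 -= -5·row1 → [0,0,3]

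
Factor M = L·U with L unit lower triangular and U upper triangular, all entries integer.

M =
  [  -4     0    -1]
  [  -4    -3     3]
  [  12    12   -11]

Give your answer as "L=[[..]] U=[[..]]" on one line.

L=[[1,0,0],[1,1,0],[-3,-4,1]] U=[[-4,0,-1],[0,-3,4],[0,0,2]]

  r1 -= 1·r0 → [0,-3,4]
  r2 -= -3·r0 → [0,12,-14]
  r2 -= -4·r1 → [0,0,2]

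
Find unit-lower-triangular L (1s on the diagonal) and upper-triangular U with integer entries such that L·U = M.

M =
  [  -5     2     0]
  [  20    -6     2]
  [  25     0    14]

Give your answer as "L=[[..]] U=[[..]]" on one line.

L=[[1,0,0],[-4,1,0],[-5,5,1]] U=[[-5,2,0],[0,2,2],[0,0,4]]

  r1 -= -4·r0 → [0,2,2]
  r2 -= -5·r0 → [0,10,14]
  r2 -= 5·r1 → [0,0,4]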